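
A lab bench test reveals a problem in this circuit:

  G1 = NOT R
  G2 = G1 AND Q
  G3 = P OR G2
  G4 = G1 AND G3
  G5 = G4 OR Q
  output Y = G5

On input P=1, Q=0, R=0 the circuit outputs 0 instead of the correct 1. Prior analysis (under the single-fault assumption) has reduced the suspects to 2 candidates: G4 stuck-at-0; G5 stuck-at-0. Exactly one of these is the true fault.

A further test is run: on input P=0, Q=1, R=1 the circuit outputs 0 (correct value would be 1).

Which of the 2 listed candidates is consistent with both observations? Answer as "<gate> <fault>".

Evaluate each candidate on input P=0, Q=1, R=1:
  G4 stuck-at-0: G1=0, G2=0, G3=0, G4=0 [stuck-at-0], G5=1 → 1 — eliminated
  G5 stuck-at-0: G1=0, G2=0, G3=0, G4=0, G5=0 [stuck-at-0] → 0 — matches
Only G5 stuck-at-0 reproduces the observed 0.

G5 stuck-at-0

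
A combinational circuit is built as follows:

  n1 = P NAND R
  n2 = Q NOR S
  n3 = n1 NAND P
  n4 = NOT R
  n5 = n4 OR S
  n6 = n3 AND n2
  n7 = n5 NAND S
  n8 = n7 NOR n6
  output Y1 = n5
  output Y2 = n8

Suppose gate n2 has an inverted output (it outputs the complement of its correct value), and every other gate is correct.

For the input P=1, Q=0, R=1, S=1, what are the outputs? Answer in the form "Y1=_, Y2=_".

Propagate with n2 forced: n1=0, n2=1 [inverted output], n3=1, n4=0, n5=1, n6=1, n7=0, n8=0.
So the outputs are Y1=1, Y2=0. (Without the fault they would be Y1=1, Y2=1.)

Y1=1, Y2=0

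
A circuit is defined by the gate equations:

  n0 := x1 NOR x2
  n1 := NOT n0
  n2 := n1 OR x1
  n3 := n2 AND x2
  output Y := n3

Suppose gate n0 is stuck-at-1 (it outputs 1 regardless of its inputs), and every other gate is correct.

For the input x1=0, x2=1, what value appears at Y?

Propagate with n0 forced: n0=1 [stuck-at-1], n1=0, n2=0, n3=0.
So Y = 0. (Without the fault it would be 1.)

0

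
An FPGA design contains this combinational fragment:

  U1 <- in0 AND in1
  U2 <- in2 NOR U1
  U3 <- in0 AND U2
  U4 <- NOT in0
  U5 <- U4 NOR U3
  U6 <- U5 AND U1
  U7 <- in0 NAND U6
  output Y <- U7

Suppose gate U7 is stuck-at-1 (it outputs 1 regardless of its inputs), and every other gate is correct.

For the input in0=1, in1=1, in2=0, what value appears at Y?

1

Propagate with U7 forced: U1=1, U2=0, U3=0, U4=0, U5=1, U6=1, U7=1 [stuck-at-1].
So Y = 1. (Without the fault it would be 0.)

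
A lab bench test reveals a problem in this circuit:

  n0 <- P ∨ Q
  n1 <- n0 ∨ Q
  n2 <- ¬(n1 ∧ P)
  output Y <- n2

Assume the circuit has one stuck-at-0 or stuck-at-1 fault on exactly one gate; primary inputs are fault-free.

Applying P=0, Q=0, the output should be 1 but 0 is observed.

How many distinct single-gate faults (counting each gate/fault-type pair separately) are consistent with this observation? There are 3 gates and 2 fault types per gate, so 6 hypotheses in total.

1

Fault-free: n0=0, n1=0, n2=1 → 1. Observed 0.
  n0 stuck-at-0: output 1 ✗
  n0 stuck-at-1: output 1 ✗
  n1 stuck-at-0: output 1 ✗
  n1 stuck-at-1: output 1 ✗
  n2 stuck-at-0: output 0 ✓
  n2 stuck-at-1: output 1 ✗
Consistent faults: {n2 stuck-at-0} — 1 in all.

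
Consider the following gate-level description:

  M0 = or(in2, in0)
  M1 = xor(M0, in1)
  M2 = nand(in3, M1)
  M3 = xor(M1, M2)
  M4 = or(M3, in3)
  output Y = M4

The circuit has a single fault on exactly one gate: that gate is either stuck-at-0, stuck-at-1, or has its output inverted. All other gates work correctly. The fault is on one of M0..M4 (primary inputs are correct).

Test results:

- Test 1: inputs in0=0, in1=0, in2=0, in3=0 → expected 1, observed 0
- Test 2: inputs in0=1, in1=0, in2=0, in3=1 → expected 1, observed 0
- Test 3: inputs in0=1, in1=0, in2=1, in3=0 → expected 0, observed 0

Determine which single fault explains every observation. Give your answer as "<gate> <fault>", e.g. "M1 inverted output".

Fault-free values for test 1 (in0=0, in1=0, in2=0, in3=0): M0=0, M1=0, M2=1, M3=1, M4=1, giving Y=1. Observed 0.
Test 1: faults giving observed 0 are {M0 stuck-at-1, M0 inverted output, M1 stuck-at-1, M1 inverted output, M2 stuck-at-0, M2 inverted output, M3 stuck-at-0, M3 inverted output, M4 stuck-at-0, M4 inverted output}.
Test 2 (in0=1, in1=0, in2=0, in3=1): fault-free M0=1, M1=1, M2=0, M3=1, M4=1 → 1; observed 0. Eliminates M0 stuck-at-1, M0 inverted output, M1 stuck-at-1, M1 inverted output, M2 stuck-at-0, M2 inverted output, M3 stuck-at-0, M3 inverted output.
Test 3 (in0=1, in1=0, in2=1, in3=0): fault-free M0=1, M1=1, M2=1, M3=0, M4=0 → 0; observed 0. Eliminates M4 inverted output.
Only M4 stuck-at-0 is consistent with every test.

M4 stuck-at-0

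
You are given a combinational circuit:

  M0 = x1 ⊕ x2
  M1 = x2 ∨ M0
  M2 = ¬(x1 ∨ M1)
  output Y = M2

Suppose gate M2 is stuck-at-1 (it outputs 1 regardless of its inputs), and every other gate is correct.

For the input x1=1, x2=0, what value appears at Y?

Propagate with M2 forced: M0=1, M1=1, M2=1 [stuck-at-1].
So Y = 1. (Without the fault it would be 0.)

1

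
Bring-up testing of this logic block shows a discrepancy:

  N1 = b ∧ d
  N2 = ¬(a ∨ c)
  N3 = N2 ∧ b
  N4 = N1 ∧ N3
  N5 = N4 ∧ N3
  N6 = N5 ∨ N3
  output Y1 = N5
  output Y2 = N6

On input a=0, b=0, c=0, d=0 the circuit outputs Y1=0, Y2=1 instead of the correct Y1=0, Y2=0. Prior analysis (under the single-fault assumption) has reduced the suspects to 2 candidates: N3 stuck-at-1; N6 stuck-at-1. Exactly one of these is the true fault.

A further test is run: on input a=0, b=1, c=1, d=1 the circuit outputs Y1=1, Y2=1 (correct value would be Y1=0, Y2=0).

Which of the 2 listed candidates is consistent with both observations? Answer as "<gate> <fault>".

N3 stuck-at-1

Evaluate each candidate on input a=0, b=1, c=1, d=1:
  N3 stuck-at-1: N1=1, N2=0, N3=1 [stuck-at-1], N4=1, N5=1, N6=1 → Y1=1, Y2=1 — matches
  N6 stuck-at-1: N1=1, N2=0, N3=0, N4=0, N5=0, N6=1 [stuck-at-1] → Y1=0, Y2=1 — eliminated
Only N3 stuck-at-1 reproduces the observed Y1=1, Y2=1.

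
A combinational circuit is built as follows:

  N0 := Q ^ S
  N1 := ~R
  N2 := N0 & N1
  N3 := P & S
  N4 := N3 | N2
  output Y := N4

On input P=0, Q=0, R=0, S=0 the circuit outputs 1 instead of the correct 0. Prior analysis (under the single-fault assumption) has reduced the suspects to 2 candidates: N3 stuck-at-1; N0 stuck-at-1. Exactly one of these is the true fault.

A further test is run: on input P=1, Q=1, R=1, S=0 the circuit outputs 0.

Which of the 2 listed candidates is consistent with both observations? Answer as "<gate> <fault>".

Evaluate each candidate on input P=1, Q=1, R=1, S=0:
  N3 stuck-at-1: N0=1, N1=0, N2=0, N3=1 [stuck-at-1], N4=1 → 1 — eliminated
  N0 stuck-at-1: N0=1 [stuck-at-1], N1=0, N2=0, N3=0, N4=0 → 0 — matches
Only N0 stuck-at-1 reproduces the observed 0.

N0 stuck-at-1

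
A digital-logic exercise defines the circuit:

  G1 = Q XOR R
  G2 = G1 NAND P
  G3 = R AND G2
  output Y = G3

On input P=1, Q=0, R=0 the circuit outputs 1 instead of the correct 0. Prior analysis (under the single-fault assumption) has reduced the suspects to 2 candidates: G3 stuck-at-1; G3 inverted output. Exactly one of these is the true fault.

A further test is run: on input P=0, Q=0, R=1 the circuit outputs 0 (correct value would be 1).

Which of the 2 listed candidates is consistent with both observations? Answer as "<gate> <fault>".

G3 inverted output

Evaluate each candidate on input P=0, Q=0, R=1:
  G3 stuck-at-1: G1=1, G2=1, G3=1 [stuck-at-1] → 1 — eliminated
  G3 inverted output: G1=1, G2=1, G3=0 [inverted output] → 0 — matches
Only G3 inverted output reproduces the observed 0.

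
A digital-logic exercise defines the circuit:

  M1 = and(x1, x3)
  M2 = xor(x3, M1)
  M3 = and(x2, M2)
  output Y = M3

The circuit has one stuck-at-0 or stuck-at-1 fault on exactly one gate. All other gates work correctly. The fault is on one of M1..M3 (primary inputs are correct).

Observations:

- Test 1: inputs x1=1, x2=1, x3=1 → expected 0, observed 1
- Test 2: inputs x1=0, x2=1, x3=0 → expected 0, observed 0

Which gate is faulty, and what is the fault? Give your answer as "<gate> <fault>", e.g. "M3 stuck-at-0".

Fault-free values for test 1 (x1=1, x2=1, x3=1): M1=1, M2=0, M3=0, giving Y=0. Observed 1.
Test 1: faults giving observed 1 are {M1 stuck-at-0, M2 stuck-at-1, M3 stuck-at-1}.
Test 2 (x1=0, x2=1, x3=0): fault-free M1=0, M2=0, M3=0 → 0; observed 0. Eliminates M2 stuck-at-1, M3 stuck-at-1.
Only M1 stuck-at-0 is consistent with every test.

M1 stuck-at-0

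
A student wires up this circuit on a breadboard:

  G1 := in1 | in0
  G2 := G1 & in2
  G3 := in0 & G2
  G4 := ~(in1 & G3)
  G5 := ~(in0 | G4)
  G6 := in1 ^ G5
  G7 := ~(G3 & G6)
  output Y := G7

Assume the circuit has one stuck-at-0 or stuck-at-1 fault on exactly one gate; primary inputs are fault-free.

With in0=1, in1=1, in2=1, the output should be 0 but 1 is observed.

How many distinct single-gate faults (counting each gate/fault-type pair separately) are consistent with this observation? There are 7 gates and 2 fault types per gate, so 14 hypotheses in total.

6

Fault-free: G1=1, G2=1, G3=1, G4=0, G5=0, G6=1, G7=0 → 0. Observed 1.
  G1 stuck-at-0: output 1 ✓
  G1 stuck-at-1: output 0 ✗
  G2 stuck-at-0: output 1 ✓
  G2 stuck-at-1: output 0 ✗
  G3 stuck-at-0: output 1 ✓
  G3 stuck-at-1: output 0 ✗
  G4 stuck-at-0: output 0 ✗
  G4 stuck-at-1: output 0 ✗
  G5 stuck-at-0: output 0 ✗
  G5 stuck-at-1: output 1 ✓
  G6 stuck-at-0: output 1 ✓
  G6 stuck-at-1: output 0 ✗
  G7 stuck-at-0: output 0 ✗
  G7 stuck-at-1: output 1 ✓
Consistent faults: {G1 stuck-at-0, G2 stuck-at-0, G3 stuck-at-0, G5 stuck-at-1, G6 stuck-at-0, G7 stuck-at-1} — 6 in all.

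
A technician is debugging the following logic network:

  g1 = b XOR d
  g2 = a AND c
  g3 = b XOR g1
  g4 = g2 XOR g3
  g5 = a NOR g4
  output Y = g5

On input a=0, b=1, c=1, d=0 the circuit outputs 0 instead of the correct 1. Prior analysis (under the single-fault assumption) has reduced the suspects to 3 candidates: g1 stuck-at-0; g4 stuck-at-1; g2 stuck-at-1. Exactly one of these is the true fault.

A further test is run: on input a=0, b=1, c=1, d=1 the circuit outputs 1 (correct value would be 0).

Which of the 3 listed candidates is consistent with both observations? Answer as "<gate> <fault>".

Evaluate each candidate on input a=0, b=1, c=1, d=1:
  g1 stuck-at-0: g1=0 [stuck-at-0], g2=0, g3=1, g4=1, g5=0 → 0 — eliminated
  g4 stuck-at-1: g1=0, g2=0, g3=1, g4=1 [stuck-at-1], g5=0 → 0 — eliminated
  g2 stuck-at-1: g1=0, g2=1 [stuck-at-1], g3=1, g4=0, g5=1 → 1 — matches
Only g2 stuck-at-1 reproduces the observed 1.

g2 stuck-at-1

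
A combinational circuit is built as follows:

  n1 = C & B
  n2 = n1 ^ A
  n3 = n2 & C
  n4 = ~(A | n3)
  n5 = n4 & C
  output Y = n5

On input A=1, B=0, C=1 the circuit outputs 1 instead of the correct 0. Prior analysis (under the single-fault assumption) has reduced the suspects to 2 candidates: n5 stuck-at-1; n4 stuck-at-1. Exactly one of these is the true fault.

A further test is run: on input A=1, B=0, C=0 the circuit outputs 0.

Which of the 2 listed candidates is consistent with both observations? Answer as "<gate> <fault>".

n4 stuck-at-1

Evaluate each candidate on input A=1, B=0, C=0:
  n5 stuck-at-1: n1=0, n2=1, n3=0, n4=0, n5=1 [stuck-at-1] → 1 — eliminated
  n4 stuck-at-1: n1=0, n2=1, n3=0, n4=1 [stuck-at-1], n5=0 → 0 — matches
Only n4 stuck-at-1 reproduces the observed 0.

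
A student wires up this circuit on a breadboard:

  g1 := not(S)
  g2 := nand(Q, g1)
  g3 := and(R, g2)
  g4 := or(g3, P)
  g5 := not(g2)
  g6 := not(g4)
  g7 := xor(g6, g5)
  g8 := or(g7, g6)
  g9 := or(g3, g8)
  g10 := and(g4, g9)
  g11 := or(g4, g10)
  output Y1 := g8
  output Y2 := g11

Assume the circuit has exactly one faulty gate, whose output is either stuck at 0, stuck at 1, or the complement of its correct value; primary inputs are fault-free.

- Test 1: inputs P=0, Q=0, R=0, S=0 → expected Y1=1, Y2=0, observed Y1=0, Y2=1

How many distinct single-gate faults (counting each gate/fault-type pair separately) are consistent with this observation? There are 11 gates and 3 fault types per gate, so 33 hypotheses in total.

Fault-free: g1=1, g2=1, g3=0, g4=0, g5=0, g6=1, g7=1, g8=1, g9=1, g10=0, g11=0 → Y1=1, Y2=0. Observed Y1=0, Y2=1.
  g1: none of the 3 fault types match ✗
  g2: none of the 3 fault types match ✗
  g3: stuck-at-1, inverted output ✓; others ✗
  g4: stuck-at-1, inverted output ✓; others ✗
  g5: none of the 3 fault types match ✗
  g6: none of the 3 fault types match ✗
  g7: none of the 3 fault types match ✗
  g8: none of the 3 fault types match ✗
  g9: none of the 3 fault types match ✗
  g10: none of the 3 fault types match ✗
  g11: none of the 3 fault types match ✗
Consistent faults: {g3 stuck-at-1, g3 inverted output, g4 stuck-at-1, g4 inverted output} — 4 in all.

4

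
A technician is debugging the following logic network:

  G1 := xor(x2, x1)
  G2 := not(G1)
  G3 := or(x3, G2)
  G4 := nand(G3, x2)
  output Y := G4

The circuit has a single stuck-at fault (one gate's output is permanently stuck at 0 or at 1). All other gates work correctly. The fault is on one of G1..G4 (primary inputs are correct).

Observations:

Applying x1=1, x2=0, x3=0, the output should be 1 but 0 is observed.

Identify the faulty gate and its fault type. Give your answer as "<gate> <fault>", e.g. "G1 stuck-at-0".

G4 stuck-at-0

Fault-free values for test 1 (x1=1, x2=0, x3=0): G1=1, G2=0, G3=0, G4=1, giving Y=1. Observed 0.
Test 1: faults giving observed 0 are {G4 stuck-at-0}.
Only G4 stuck-at-0 is consistent with every test.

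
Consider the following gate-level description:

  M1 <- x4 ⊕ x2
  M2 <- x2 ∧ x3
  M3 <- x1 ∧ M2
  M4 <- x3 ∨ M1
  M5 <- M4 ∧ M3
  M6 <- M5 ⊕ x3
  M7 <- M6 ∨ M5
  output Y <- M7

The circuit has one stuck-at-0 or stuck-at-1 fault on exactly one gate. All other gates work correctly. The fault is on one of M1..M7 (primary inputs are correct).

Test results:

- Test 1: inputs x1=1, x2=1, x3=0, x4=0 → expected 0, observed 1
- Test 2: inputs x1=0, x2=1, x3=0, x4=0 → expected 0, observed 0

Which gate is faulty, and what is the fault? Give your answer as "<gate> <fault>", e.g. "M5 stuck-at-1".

M2 stuck-at-1

Fault-free values for test 1 (x1=1, x2=1, x3=0, x4=0): M1=1, M2=0, M3=0, M4=1, M5=0, M6=0, M7=0, giving Y=0. Observed 1.
Test 1: faults giving observed 1 are {M2 stuck-at-1, M3 stuck-at-1, M5 stuck-at-1, M6 stuck-at-1, M7 stuck-at-1}.
Test 2 (x1=0, x2=1, x3=0, x4=0): fault-free M1=1, M2=0, M3=0, M4=1, M5=0, M6=0, M7=0 → 0; observed 0. Eliminates M3 stuck-at-1, M5 stuck-at-1, M6 stuck-at-1, M7 stuck-at-1.
Only M2 stuck-at-1 is consistent with every test.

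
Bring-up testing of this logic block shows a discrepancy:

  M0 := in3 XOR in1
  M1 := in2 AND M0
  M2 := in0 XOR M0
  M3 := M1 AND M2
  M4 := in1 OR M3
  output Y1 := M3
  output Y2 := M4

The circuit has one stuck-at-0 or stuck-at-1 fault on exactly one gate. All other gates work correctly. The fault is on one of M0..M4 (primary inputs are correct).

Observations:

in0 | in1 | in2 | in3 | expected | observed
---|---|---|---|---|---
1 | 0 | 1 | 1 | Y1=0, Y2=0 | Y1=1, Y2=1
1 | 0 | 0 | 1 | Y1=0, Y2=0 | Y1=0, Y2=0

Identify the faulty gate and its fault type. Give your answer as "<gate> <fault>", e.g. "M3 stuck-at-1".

M2 stuck-at-1

Fault-free values for test 1 (in0=1, in1=0, in2=1, in3=1): M0=1, M1=1, M2=0, M3=0, M4=0, giving Y1=0, Y2=0. Observed Y1=1, Y2=1.
Test 1: faults giving observed Y1=1, Y2=1 are {M2 stuck-at-1, M3 stuck-at-1}.
Test 2 (in0=1, in1=0, in2=0, in3=1): fault-free M0=1, M1=0, M2=0, M3=0, M4=0 → Y1=0, Y2=0; observed Y1=0, Y2=0. Eliminates M3 stuck-at-1.
Only M2 stuck-at-1 is consistent with every test.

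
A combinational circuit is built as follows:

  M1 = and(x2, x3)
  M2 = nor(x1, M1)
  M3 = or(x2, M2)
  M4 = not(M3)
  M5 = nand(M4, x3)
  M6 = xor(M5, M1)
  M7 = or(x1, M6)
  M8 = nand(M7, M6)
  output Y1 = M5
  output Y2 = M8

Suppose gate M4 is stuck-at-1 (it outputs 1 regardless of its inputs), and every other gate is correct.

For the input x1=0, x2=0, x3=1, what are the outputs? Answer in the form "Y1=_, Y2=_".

Y1=0, Y2=1

Propagate with M4 forced: M1=0, M2=1, M3=1, M4=1 [stuck-at-1], M5=0, M6=0, M7=0, M8=1.
So the outputs are Y1=0, Y2=1. (Without the fault they would be Y1=1, Y2=0.)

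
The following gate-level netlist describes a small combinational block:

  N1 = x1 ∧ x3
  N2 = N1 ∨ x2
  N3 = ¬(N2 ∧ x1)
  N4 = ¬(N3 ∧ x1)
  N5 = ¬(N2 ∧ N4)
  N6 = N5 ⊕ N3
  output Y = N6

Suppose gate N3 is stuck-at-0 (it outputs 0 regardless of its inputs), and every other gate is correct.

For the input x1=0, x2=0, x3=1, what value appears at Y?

Propagate with N3 forced: N1=0, N2=0, N3=0 [stuck-at-0], N4=1, N5=1, N6=1.
So Y = 1. (Without the fault it would be 0.)

1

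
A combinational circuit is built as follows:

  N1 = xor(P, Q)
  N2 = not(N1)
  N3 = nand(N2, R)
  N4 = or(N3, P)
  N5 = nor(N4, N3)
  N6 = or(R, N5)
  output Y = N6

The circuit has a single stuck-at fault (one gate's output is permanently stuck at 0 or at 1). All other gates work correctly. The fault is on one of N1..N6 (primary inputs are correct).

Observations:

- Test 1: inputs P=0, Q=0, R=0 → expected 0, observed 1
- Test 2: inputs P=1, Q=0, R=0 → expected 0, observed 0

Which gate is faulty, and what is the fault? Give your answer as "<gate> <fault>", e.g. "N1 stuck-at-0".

N3 stuck-at-0

Fault-free values for test 1 (P=0, Q=0, R=0): N1=0, N2=1, N3=1, N4=1, N5=0, N6=0, giving Y=0. Observed 1.
Test 1: faults giving observed 1 are {N3 stuck-at-0, N5 stuck-at-1, N6 stuck-at-1}.
Test 2 (P=1, Q=0, R=0): fault-free N1=1, N2=0, N3=1, N4=1, N5=0, N6=0 → 0; observed 0. Eliminates N5 stuck-at-1, N6 stuck-at-1.
Only N3 stuck-at-0 is consistent with every test.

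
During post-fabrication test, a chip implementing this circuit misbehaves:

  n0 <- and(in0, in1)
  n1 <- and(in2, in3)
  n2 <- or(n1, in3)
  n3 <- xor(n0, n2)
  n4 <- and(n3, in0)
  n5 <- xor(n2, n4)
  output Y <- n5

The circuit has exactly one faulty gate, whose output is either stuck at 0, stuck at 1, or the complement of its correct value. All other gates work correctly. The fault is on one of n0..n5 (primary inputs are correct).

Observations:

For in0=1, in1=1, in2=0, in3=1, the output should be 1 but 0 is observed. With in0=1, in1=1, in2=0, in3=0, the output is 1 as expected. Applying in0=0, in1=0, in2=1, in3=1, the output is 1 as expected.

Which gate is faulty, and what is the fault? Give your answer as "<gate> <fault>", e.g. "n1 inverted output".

Fault-free values for test 1 (in0=1, in1=1, in2=0, in3=1): n0=1, n1=0, n2=1, n3=0, n4=0, n5=1, giving Y=1. Observed 0.
Test 1: faults giving observed 0 are {n0 stuck-at-0, n0 inverted output, n3 stuck-at-1, n3 inverted output, n4 stuck-at-1, n4 inverted output, n5 stuck-at-0, n5 inverted output}.
Test 2 (in0=1, in1=1, in2=0, in3=0): fault-free n0=1, n1=0, n2=0, n3=1, n4=1, n5=1 → 1; observed 1. Eliminates n0 stuck-at-0, n0 inverted output, n3 inverted output, n4 inverted output, n5 stuck-at-0, n5 inverted output.
Test 3 (in0=0, in1=0, in2=1, in3=1): fault-free n0=0, n1=1, n2=1, n3=1, n4=0, n5=1 → 1; observed 1. Eliminates n4 stuck-at-1.
Only n3 stuck-at-1 is consistent with every test.

n3 stuck-at-1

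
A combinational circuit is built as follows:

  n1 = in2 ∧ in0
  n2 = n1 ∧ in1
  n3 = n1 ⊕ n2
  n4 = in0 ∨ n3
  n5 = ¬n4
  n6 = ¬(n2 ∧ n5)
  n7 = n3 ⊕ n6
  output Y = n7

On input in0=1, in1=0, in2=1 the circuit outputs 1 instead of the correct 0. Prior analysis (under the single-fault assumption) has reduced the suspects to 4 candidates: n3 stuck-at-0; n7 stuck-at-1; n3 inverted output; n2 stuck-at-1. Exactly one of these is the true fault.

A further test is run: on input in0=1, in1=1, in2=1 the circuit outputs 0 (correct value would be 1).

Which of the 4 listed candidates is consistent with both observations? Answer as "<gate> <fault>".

Evaluate each candidate on input in0=1, in1=1, in2=1:
  n3 stuck-at-0: n1=1, n2=1, n3=0 [stuck-at-0], n4=1, n5=0, n6=1, n7=1 → 1 — eliminated
  n7 stuck-at-1: n1=1, n2=1, n3=0, n4=1, n5=0, n6=1, n7=1 [stuck-at-1] → 1 — eliminated
  n3 inverted output: n1=1, n2=1, n3=1 [inverted output], n4=1, n5=0, n6=1, n7=0 → 0 — matches
  n2 stuck-at-1: n1=1, n2=1 [stuck-at-1], n3=0, n4=1, n5=0, n6=1, n7=1 → 1 — eliminated
Only n3 inverted output reproduces the observed 0.

n3 inverted output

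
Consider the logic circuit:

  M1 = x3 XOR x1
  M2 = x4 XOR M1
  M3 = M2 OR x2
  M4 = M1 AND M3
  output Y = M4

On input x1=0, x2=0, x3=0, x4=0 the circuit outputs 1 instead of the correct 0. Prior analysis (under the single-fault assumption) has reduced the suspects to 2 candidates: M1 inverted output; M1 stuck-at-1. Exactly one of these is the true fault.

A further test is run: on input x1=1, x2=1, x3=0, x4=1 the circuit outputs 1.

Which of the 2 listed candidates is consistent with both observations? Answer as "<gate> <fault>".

M1 stuck-at-1

Evaluate each candidate on input x1=1, x2=1, x3=0, x4=1:
  M1 inverted output: M1=0 [inverted output], M2=1, M3=1, M4=0 → 0 — eliminated
  M1 stuck-at-1: M1=1 [stuck-at-1], M2=0, M3=1, M4=1 → 1 — matches
Only M1 stuck-at-1 reproduces the observed 1.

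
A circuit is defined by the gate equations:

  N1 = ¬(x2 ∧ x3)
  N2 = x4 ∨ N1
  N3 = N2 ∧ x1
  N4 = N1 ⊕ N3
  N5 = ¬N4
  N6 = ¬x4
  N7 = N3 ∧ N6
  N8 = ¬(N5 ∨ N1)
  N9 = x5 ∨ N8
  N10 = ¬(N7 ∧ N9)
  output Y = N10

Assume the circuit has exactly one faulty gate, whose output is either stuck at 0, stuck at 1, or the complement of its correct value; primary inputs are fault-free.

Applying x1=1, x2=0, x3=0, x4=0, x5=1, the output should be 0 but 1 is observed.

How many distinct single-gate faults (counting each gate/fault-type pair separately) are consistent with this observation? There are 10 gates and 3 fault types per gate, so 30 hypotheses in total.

14

Fault-free: N1=1, N2=1, N3=1, N4=0, N5=1, N6=1, N7=1, N8=0, N9=1, N10=0 → 0. Observed 1.
  N1: stuck-at-0, inverted output ✓; others ✗
  N2: stuck-at-0, inverted output ✓; others ✗
  N3: stuck-at-0, inverted output ✓; others ✗
  N4: none of the 3 fault types match ✗
  N5: none of the 3 fault types match ✗
  N6: stuck-at-0, inverted output ✓; others ✗
  N7: stuck-at-0, inverted output ✓; others ✗
  N8: none of the 3 fault types match ✗
  N9: stuck-at-0, inverted output ✓; others ✗
  N10: stuck-at-1, inverted output ✓; others ✗
Consistent faults: {N1 stuck-at-0, N1 inverted output, N2 stuck-at-0, N2 inverted output, N3 stuck-at-0, N3 inverted output, N6 stuck-at-0, N6 inverted output, N7 stuck-at-0, N7 inverted output, N9 stuck-at-0, N9 inverted output, N10 stuck-at-1, N10 inverted output} — 14 in all.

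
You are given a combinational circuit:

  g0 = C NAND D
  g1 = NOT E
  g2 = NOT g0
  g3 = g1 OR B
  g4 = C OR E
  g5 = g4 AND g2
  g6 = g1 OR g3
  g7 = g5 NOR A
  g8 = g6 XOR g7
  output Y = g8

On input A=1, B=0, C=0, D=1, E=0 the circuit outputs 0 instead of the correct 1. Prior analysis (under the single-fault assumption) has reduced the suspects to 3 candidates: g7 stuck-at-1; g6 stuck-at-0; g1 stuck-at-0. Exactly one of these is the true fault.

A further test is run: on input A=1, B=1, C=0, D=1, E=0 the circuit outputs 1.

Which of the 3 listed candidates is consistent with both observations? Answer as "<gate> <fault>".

Evaluate each candidate on input A=1, B=1, C=0, D=1, E=0:
  g7 stuck-at-1: g0=1, g1=1, g2=0, g3=1, g4=0, g5=0, g6=1, g7=1 [stuck-at-1], g8=0 → 0 — eliminated
  g6 stuck-at-0: g0=1, g1=1, g2=0, g3=1, g4=0, g5=0, g6=0 [stuck-at-0], g7=0, g8=0 → 0 — eliminated
  g1 stuck-at-0: g0=1, g1=0 [stuck-at-0], g2=0, g3=1, g4=0, g5=0, g6=1, g7=0, g8=1 → 1 — matches
Only g1 stuck-at-0 reproduces the observed 1.

g1 stuck-at-0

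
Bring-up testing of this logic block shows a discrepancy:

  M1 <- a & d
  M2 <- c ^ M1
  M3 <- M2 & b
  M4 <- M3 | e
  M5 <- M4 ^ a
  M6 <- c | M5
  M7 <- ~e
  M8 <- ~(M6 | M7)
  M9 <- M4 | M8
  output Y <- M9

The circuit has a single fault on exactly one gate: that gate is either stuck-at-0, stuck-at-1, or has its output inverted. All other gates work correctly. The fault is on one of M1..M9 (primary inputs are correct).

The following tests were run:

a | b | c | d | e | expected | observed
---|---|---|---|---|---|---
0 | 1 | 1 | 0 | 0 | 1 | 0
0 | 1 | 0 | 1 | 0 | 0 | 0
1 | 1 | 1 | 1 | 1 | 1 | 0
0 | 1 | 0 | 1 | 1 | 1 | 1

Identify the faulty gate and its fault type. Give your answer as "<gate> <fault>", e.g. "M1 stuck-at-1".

M4 stuck-at-0

Fault-free values for test 1 (a=0, b=1, c=1, d=0, e=0): M1=0, M2=1, M3=1, M4=1, M5=1, M6=1, M7=1, M8=0, M9=1, giving Y=1. Observed 0.
Test 1: faults giving observed 0 are {M1 stuck-at-1, M1 inverted output, M2 stuck-at-0, M2 inverted output, M3 stuck-at-0, M3 inverted output, M4 stuck-at-0, M4 inverted output, M9 stuck-at-0, M9 inverted output}.
Test 2 (a=0, b=1, c=0, d=1, e=0): fault-free M1=0, M2=0, M3=0, M4=0, M5=0, M6=0, M7=1, M8=0, M9=0 → 0; observed 0. Eliminates M1 stuck-at-1, M1 inverted output, M2 inverted output, M3 inverted output, M4 inverted output, M9 inverted output.
Test 3 (a=1, b=1, c=1, d=1, e=1): fault-free M1=1, M2=0, M3=0, M4=1, M5=0, M6=1, M7=0, M8=0, M9=1 → 1; observed 0. Eliminates M2 stuck-at-0, M3 stuck-at-0.
Test 4 (a=0, b=1, c=0, d=1, e=1): fault-free M1=0, M2=0, M3=0, M4=1, M5=1, M6=1, M7=0, M8=0, M9=1 → 1; observed 1. Eliminates M9 stuck-at-0.
Only M4 stuck-at-0 is consistent with every test.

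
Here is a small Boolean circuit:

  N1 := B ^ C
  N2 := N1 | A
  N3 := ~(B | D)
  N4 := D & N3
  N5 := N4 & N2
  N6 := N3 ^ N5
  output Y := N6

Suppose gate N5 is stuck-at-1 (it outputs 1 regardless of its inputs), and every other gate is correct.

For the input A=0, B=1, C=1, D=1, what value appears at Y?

Propagate with N5 forced: N1=0, N2=0, N3=0, N4=0, N5=1 [stuck-at-1], N6=1.
So Y = 1. (Without the fault it would be 0.)

1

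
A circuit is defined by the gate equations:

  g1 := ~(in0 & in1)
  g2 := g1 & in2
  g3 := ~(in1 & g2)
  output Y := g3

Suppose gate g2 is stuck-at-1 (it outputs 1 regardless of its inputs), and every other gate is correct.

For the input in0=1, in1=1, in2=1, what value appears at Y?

0

Propagate with g2 forced: g1=0, g2=1 [stuck-at-1], g3=0.
So Y = 0. (Without the fault it would be 1.)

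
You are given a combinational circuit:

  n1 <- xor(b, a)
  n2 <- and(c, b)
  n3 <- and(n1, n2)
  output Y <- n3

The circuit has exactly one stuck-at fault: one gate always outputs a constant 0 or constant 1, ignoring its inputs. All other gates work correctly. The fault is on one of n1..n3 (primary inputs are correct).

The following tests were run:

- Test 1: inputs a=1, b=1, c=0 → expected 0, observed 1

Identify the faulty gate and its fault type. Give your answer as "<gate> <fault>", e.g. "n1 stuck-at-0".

Fault-free values for test 1 (a=1, b=1, c=0): n1=0, n2=0, n3=0, giving Y=0. Observed 1.
Test 1: faults giving observed 1 are {n3 stuck-at-1}.
Only n3 stuck-at-1 is consistent with every test.

n3 stuck-at-1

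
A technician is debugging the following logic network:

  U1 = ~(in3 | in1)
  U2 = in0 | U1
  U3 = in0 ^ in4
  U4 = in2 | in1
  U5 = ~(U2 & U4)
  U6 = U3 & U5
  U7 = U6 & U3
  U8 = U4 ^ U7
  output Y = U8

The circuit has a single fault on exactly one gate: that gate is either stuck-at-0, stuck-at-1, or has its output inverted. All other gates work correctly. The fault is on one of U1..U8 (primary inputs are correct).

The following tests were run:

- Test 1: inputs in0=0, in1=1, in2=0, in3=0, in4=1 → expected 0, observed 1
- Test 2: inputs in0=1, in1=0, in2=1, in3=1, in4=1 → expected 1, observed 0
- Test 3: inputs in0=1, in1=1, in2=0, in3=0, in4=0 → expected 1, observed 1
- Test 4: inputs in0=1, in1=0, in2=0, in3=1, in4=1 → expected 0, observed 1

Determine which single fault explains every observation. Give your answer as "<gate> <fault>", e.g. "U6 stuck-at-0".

Fault-free values for test 1 (in0=0, in1=1, in2=0, in3=0, in4=1): U1=0, U2=0, U3=1, U4=1, U5=1, U6=1, U7=1, U8=0, giving Y=0. Observed 1.
Test 1: faults giving observed 1 are {U1 stuck-at-1, U1 inverted output, U2 stuck-at-1, U2 inverted output, U3 stuck-at-0, U3 inverted output, U4 stuck-at-0, U4 inverted output, U5 stuck-at-0, U5 inverted output, U6 stuck-at-0, U6 inverted output, U7 stuck-at-0, U7 inverted output, U8 stuck-at-1, U8 inverted output}.
Test 2 (in0=1, in1=0, in2=1, in3=1, in4=1): fault-free U1=0, U2=1, U3=0, U4=1, U5=0, U6=0, U7=0, U8=1 → 1; observed 0. Eliminates U1 stuck-at-1, U1 inverted output, U2 stuck-at-1, U2 inverted output, U3 stuck-at-0, U3 inverted output, U5 stuck-at-0, U5 inverted output, U6 stuck-at-0, U6 inverted output, U7 stuck-at-0, U8 stuck-at-1.
Test 3 (in0=1, in1=1, in2=0, in3=0, in4=0): fault-free U1=0, U2=1, U3=1, U4=1, U5=0, U6=0, U7=0, U8=1 → 1; observed 1. Eliminates U7 inverted output, U8 inverted output.
Test 4 (in0=1, in1=0, in2=0, in3=1, in4=1): fault-free U1=0, U2=1, U3=0, U4=0, U5=1, U6=0, U7=0, U8=0 → 0; observed 1. Eliminates U4 stuck-at-0.
Only U4 inverted output is consistent with every test.

U4 inverted output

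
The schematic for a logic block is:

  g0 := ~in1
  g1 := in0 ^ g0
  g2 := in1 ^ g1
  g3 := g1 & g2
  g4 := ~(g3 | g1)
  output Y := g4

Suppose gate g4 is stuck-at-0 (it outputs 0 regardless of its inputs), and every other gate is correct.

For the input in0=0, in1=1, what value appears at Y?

0

Propagate with g4 forced: g0=0, g1=0, g2=1, g3=0, g4=0 [stuck-at-0].
So Y = 0. (Without the fault it would be 1.)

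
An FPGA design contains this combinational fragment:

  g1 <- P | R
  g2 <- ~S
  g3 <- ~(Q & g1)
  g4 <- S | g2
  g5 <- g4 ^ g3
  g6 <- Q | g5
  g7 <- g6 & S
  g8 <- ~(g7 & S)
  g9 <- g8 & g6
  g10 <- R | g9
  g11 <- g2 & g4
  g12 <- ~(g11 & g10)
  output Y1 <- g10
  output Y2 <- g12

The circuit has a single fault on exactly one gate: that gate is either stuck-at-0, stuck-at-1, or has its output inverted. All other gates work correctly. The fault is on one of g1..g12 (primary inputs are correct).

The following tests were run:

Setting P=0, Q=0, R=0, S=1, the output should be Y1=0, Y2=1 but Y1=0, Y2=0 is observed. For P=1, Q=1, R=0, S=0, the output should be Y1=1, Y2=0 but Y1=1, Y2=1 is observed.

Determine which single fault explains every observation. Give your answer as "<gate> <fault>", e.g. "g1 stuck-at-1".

Fault-free values for test 1 (P=0, Q=0, R=0, S=1): g1=0, g2=0, g3=1, g4=1, g5=0, g6=0, g7=0, g8=1, g9=0, g10=0, g11=0, g12=1, giving Y1=0, Y2=1. Observed Y1=0, Y2=0.
Test 1: faults giving observed Y1=0, Y2=0 are {g12 stuck-at-0, g12 inverted output}.
Test 2 (P=1, Q=1, R=0, S=0): fault-free g1=1, g2=1, g3=0, g4=1, g5=1, g6=1, g7=0, g8=1, g9=1, g10=1, g11=1, g12=0 → Y1=1, Y2=0; observed Y1=1, Y2=1. Eliminates g12 stuck-at-0.
Only g12 inverted output is consistent with every test.

g12 inverted output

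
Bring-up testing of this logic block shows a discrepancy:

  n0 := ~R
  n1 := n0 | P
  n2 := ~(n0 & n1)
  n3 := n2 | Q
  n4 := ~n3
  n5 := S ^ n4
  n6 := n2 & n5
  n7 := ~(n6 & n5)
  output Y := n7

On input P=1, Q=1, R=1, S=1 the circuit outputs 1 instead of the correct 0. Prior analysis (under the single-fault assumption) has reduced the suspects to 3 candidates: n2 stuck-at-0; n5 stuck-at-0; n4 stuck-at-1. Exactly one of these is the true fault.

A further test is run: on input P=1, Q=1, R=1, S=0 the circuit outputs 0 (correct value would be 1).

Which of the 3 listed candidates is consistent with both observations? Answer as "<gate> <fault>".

n4 stuck-at-1

Evaluate each candidate on input P=1, Q=1, R=1, S=0:
  n2 stuck-at-0: n0=0, n1=1, n2=0 [stuck-at-0], n3=1, n4=0, n5=0, n6=0, n7=1 → 1 — eliminated
  n5 stuck-at-0: n0=0, n1=1, n2=1, n3=1, n4=0, n5=0 [stuck-at-0], n6=0, n7=1 → 1 — eliminated
  n4 stuck-at-1: n0=0, n1=1, n2=1, n3=1, n4=1 [stuck-at-1], n5=1, n6=1, n7=0 → 0 — matches
Only n4 stuck-at-1 reproduces the observed 0.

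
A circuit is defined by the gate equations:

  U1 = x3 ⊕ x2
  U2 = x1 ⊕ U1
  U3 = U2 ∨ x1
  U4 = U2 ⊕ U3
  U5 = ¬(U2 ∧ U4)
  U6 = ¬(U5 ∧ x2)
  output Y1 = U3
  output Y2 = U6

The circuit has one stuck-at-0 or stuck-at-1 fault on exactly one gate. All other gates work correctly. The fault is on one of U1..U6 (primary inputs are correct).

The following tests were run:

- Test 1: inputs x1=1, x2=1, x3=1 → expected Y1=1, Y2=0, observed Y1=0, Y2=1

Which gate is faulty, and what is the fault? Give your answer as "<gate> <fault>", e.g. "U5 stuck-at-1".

U3 stuck-at-0

Fault-free values for test 1 (x1=1, x2=1, x3=1): U1=0, U2=1, U3=1, U4=0, U5=1, U6=0, giving Y1=1, Y2=0. Observed Y1=0, Y2=1.
Test 1: faults giving observed Y1=0, Y2=1 are {U3 stuck-at-0}.
Only U3 stuck-at-0 is consistent with every test.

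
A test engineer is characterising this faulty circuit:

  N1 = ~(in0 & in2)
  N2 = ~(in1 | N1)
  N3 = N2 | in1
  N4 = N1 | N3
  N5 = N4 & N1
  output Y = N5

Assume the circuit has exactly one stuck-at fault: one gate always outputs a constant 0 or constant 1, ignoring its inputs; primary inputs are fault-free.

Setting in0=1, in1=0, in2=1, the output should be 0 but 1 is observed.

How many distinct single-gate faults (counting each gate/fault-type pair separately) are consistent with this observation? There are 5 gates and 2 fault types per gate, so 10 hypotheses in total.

Fault-free: N1=0, N2=1, N3=1, N4=1, N5=0 → 0. Observed 1.
  N1 stuck-at-0: output 0 ✗
  N1 stuck-at-1: output 1 ✓
  N2 stuck-at-0: output 0 ✗
  N2 stuck-at-1: output 0 ✗
  N3 stuck-at-0: output 0 ✗
  N3 stuck-at-1: output 0 ✗
  N4 stuck-at-0: output 0 ✗
  N4 stuck-at-1: output 0 ✗
  N5 stuck-at-0: output 0 ✗
  N5 stuck-at-1: output 1 ✓
Consistent faults: {N1 stuck-at-1, N5 stuck-at-1} — 2 in all.

2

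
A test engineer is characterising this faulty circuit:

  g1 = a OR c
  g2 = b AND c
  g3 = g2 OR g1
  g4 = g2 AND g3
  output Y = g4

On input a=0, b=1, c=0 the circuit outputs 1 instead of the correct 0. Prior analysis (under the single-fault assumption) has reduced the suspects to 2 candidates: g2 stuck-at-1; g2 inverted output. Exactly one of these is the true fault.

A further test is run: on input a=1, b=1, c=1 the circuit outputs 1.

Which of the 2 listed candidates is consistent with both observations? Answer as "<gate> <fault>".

g2 stuck-at-1

Evaluate each candidate on input a=1, b=1, c=1:
  g2 stuck-at-1: g1=1, g2=1 [stuck-at-1], g3=1, g4=1 → 1 — matches
  g2 inverted output: g1=1, g2=0 [inverted output], g3=1, g4=0 → 0 — eliminated
Only g2 stuck-at-1 reproduces the observed 1.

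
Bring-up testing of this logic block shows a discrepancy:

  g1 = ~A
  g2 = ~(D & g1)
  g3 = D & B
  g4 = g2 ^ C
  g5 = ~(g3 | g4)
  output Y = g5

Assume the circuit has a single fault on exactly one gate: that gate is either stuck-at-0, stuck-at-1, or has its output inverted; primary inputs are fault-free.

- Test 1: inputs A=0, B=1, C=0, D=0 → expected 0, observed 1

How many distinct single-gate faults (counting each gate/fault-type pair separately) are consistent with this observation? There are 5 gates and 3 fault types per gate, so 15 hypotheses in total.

6

Fault-free: g1=1, g2=1, g3=0, g4=1, g5=0 → 0. Observed 1.
  g1: none of the 3 fault types match ✗
  g2: stuck-at-0, inverted output ✓; others ✗
  g3: none of the 3 fault types match ✗
  g4: stuck-at-0, inverted output ✓; others ✗
  g5: stuck-at-1, inverted output ✓; others ✗
Consistent faults: {g2 stuck-at-0, g2 inverted output, g4 stuck-at-0, g4 inverted output, g5 stuck-at-1, g5 inverted output} — 6 in all.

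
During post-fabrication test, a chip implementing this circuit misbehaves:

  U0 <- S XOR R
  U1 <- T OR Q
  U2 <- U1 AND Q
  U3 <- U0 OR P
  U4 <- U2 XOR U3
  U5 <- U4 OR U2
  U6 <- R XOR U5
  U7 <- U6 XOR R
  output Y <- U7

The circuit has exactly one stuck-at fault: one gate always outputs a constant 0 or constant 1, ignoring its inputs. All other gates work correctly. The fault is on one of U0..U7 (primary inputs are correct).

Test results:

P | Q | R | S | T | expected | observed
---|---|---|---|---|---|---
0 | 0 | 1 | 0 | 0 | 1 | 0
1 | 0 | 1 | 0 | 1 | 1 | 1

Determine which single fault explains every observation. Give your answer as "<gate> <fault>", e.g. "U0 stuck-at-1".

U0 stuck-at-0

Fault-free values for test 1 (P=0, Q=0, R=1, S=0, T=0): U0=1, U1=0, U2=0, U3=1, U4=1, U5=1, U6=0, U7=1, giving Y=1. Observed 0.
Test 1: faults giving observed 0 are {U0 stuck-at-0, U3 stuck-at-0, U4 stuck-at-0, U5 stuck-at-0, U6 stuck-at-1, U7 stuck-at-0}.
Test 2 (P=1, Q=0, R=1, S=0, T=1): fault-free U0=1, U1=1, U2=0, U3=1, U4=1, U5=1, U6=0, U7=1 → 1; observed 1. Eliminates U3 stuck-at-0, U4 stuck-at-0, U5 stuck-at-0, U6 stuck-at-1, U7 stuck-at-0.
Only U0 stuck-at-0 is consistent with every test.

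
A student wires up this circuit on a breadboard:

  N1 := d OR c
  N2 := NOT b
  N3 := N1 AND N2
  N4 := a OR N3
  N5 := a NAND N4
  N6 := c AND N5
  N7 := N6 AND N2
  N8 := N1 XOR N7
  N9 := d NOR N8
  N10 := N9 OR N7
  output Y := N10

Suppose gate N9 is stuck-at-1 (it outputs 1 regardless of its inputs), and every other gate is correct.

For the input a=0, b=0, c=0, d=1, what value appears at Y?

Propagate with N9 forced: N1=1, N2=1, N3=1, N4=1, N5=1, N6=0, N7=0, N8=1, N9=1 [stuck-at-1], N10=1.
So Y = 1. (Without the fault it would be 0.)

1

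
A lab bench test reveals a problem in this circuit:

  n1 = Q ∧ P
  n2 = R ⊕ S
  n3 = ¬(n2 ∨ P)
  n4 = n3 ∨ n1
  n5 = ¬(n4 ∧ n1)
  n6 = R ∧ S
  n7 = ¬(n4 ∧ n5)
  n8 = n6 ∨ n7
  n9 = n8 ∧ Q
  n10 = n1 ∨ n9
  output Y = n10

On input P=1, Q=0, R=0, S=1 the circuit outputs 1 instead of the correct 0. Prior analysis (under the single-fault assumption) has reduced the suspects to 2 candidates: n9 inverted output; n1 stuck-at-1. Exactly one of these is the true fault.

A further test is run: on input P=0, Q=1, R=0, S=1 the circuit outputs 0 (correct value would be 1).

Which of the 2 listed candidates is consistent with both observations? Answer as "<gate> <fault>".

n9 inverted output

Evaluate each candidate on input P=0, Q=1, R=0, S=1:
  n9 inverted output: n1=0, n2=1, n3=0, n4=0, n5=1, n6=0, n7=1, n8=1, n9=0 [inverted output], n10=0 → 0 — matches
  n1 stuck-at-1: n1=1 [stuck-at-1], n2=1, n3=0, n4=1, n5=0, n6=0, n7=1, n8=1, n9=1, n10=1 → 1 — eliminated
Only n9 inverted output reproduces the observed 0.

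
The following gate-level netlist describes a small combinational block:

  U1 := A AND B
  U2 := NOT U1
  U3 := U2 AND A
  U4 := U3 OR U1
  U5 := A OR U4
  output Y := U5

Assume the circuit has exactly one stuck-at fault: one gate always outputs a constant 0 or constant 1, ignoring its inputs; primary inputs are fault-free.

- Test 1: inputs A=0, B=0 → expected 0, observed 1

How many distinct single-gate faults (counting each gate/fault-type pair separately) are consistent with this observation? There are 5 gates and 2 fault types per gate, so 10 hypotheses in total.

4

Fault-free: U1=0, U2=1, U3=0, U4=0, U5=0 → 0. Observed 1.
  U1 stuck-at-0: output 0 ✗
  U1 stuck-at-1: output 1 ✓
  U2 stuck-at-0: output 0 ✗
  U2 stuck-at-1: output 0 ✗
  U3 stuck-at-0: output 0 ✗
  U3 stuck-at-1: output 1 ✓
  U4 stuck-at-0: output 0 ✗
  U4 stuck-at-1: output 1 ✓
  U5 stuck-at-0: output 0 ✗
  U5 stuck-at-1: output 1 ✓
Consistent faults: {U1 stuck-at-1, U3 stuck-at-1, U4 stuck-at-1, U5 stuck-at-1} — 4 in all.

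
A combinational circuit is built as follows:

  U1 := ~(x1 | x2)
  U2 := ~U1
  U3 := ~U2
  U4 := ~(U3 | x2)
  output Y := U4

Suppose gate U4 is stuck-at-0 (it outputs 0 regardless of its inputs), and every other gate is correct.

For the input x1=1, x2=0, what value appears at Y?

Propagate with U4 forced: U1=0, U2=1, U3=0, U4=0 [stuck-at-0].
So Y = 0. (Without the fault it would be 1.)

0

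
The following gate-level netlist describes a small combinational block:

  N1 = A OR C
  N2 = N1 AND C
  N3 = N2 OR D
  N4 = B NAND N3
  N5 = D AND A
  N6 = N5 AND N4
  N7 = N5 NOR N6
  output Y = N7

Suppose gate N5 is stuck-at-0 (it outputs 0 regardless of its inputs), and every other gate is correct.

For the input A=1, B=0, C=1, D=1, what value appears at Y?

Propagate with N5 forced: N1=1, N2=1, N3=1, N4=1, N5=0 [stuck-at-0], N6=0, N7=1.
So Y = 1. (Without the fault it would be 0.)

1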